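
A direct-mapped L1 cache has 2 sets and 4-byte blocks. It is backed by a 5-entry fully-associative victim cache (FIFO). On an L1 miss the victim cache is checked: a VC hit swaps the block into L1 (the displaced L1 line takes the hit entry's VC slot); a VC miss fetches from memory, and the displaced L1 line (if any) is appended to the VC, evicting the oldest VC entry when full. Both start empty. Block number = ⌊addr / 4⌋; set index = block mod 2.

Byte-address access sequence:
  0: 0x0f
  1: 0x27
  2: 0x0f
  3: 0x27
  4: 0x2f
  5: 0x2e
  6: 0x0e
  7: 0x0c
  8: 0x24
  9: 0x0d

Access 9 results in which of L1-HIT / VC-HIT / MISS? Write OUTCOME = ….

OUTCOME = VC-HIT

  [0] addr=0xf blk=3 s=1: MISS | VC []
  [1] addr=0x27 blk=9 s=1: MISS | VC [3]
  [2] addr=0xf blk=3 s=1: VC-HIT | VC [9]
  [3] addr=0x27 blk=9 s=1: VC-HIT | VC [3]
  [4] addr=0x2f blk=11 s=1: MISS | VC [3, 9]
  [5] addr=0x2e blk=11 s=1: L1-HIT | VC [3, 9]
  [6] addr=0xe blk=3 s=1: VC-HIT | VC [11, 9]
  [7] addr=0xc blk=3 s=1: L1-HIT | VC [11, 9]
  [8] addr=0x24 blk=9 s=1: VC-HIT | VC [11, 3]
  [9] addr=0xd blk=3 s=1: VC-HIT | VC [11, 9]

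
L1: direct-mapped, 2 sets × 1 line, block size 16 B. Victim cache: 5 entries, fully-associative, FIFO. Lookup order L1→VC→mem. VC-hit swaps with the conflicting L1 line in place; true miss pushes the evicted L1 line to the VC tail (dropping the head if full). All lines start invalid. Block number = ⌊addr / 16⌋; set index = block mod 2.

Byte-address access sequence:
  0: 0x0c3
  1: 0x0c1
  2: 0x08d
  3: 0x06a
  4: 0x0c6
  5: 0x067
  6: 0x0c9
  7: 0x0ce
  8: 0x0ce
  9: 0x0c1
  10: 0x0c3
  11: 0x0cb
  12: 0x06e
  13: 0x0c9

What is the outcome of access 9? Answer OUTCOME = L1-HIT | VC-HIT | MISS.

OUTCOME = L1-HIT

  [0] addr=0xc3 blk=12 s=0: MISS | VC []
  [1] addr=0xc1 blk=12 s=0: L1-HIT | VC []
  [2] addr=0x8d blk=8 s=0: MISS | VC [12]
  [3] addr=0x6a blk=6 s=0: MISS | VC [12, 8]
  [4] addr=0xc6 blk=12 s=0: VC-HIT | VC [6, 8]
  [5] addr=0x67 blk=6 s=0: VC-HIT | VC [12, 8]
  [6] addr=0xc9 blk=12 s=0: VC-HIT | VC [6, 8]
  [7] addr=0xce blk=12 s=0: L1-HIT | VC [6, 8]
  [8] addr=0xce blk=12 s=0: L1-HIT | VC [6, 8]
  [9] addr=0xc1 blk=12 s=0: L1-HIT | VC [6, 8]
  [10] addr=0xc3 blk=12 s=0: L1-HIT | VC [6, 8]
  [11] addr=0xcb blk=12 s=0: L1-HIT | VC [6, 8]
  [12] addr=0x6e blk=6 s=0: VC-HIT | VC [12, 8]
  [13] addr=0xc9 blk=12 s=0: VC-HIT | VC [6, 8]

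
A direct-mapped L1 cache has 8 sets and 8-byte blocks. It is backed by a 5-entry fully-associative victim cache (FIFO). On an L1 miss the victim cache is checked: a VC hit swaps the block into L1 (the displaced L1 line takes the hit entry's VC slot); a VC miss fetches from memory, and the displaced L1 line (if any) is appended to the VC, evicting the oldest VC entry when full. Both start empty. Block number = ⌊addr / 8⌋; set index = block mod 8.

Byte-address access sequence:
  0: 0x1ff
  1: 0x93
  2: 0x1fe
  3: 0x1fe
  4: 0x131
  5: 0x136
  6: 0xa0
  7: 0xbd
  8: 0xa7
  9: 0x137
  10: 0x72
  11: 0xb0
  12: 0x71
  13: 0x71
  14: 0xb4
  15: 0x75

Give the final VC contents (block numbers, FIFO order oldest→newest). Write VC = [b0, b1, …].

0: 0x1ff (blk 63, set 7) → MISS  vc=[]
1: 0x93 (blk 18, set 2) → MISS  vc=[]
2: 0x1fe (blk 63, set 7) → L1-HIT  vc=[]
3: 0x1fe (blk 63, set 7) → L1-HIT  vc=[]
4: 0x131 (blk 38, set 6) → MISS  vc=[]
5: 0x136 (blk 38, set 6) → L1-HIT  vc=[]
6: 0xa0 (blk 20, set 4) → MISS  vc=[]
7: 0xbd (blk 23, set 7) → MISS  vc=[63]
8: 0xa7 (blk 20, set 4) → L1-HIT  vc=[63]
9: 0x137 (blk 38, set 6) → L1-HIT  vc=[63]
10: 0x72 (blk 14, set 6) → MISS  vc=[63, 38]
11: 0xb0 (blk 22, set 6) → MISS  vc=[63, 38, 14]
12: 0x71 (blk 14, set 6) → VC-HIT  vc=[63, 38, 22]
13: 0x71 (blk 14, set 6) → L1-HIT  vc=[63, 38, 22]
14: 0xb4 (blk 22, set 6) → VC-HIT  vc=[63, 38, 14]
15: 0x75 (blk 14, set 6) → VC-HIT  vc=[63, 38, 22]

VC = [63, 38, 22]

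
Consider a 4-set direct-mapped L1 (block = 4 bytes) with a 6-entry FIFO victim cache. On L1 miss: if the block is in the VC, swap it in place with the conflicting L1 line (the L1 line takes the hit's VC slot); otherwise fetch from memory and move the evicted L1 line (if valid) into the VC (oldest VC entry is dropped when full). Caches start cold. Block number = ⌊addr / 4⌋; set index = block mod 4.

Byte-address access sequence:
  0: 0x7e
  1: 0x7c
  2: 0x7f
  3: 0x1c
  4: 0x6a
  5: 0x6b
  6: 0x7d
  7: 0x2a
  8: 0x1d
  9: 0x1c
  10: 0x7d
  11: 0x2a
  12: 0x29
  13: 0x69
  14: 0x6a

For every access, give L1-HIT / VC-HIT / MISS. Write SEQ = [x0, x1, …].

SEQ = [MISS, L1-HIT, L1-HIT, MISS, MISS, L1-HIT, VC-HIT, MISS, VC-HIT, L1-HIT, VC-HIT, L1-HIT, L1-HIT, VC-HIT, L1-HIT]

0: 0x7e (blk 31, set 3) → MISS  vc=[]
1: 0x7c (blk 31, set 3) → L1-HIT  vc=[]
2: 0x7f (blk 31, set 3) → L1-HIT  vc=[]
3: 0x1c (blk 7, set 3) → MISS  vc=[31]
4: 0x6a (blk 26, set 2) → MISS  vc=[31]
5: 0x6b (blk 26, set 2) → L1-HIT  vc=[31]
6: 0x7d (blk 31, set 3) → VC-HIT  vc=[7]
7: 0x2a (blk 10, set 2) → MISS  vc=[7, 26]
8: 0x1d (blk 7, set 3) → VC-HIT  vc=[31, 26]
9: 0x1c (blk 7, set 3) → L1-HIT  vc=[31, 26]
10: 0x7d (blk 31, set 3) → VC-HIT  vc=[7, 26]
11: 0x2a (blk 10, set 2) → L1-HIT  vc=[7, 26]
12: 0x29 (blk 10, set 2) → L1-HIT  vc=[7, 26]
13: 0x69 (blk 26, set 2) → VC-HIT  vc=[7, 10]
14: 0x6a (blk 26, set 2) → L1-HIT  vc=[7, 10]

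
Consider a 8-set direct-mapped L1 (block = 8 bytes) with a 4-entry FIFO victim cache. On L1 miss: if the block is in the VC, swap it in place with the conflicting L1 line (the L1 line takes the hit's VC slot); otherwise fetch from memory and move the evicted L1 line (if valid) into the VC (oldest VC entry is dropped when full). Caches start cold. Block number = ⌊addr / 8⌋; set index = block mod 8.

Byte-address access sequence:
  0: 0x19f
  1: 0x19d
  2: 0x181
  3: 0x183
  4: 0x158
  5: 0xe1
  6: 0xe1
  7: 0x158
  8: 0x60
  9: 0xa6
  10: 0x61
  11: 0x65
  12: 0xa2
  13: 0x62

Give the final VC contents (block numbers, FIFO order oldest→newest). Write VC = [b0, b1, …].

VC = [51, 28, 20]

0: 0x19f (blk 51, set 3) → MISS  vc=[]
1: 0x19d (blk 51, set 3) → L1-HIT  vc=[]
2: 0x181 (blk 48, set 0) → MISS  vc=[]
3: 0x183 (blk 48, set 0) → L1-HIT  vc=[]
4: 0x158 (blk 43, set 3) → MISS  vc=[51]
5: 0xe1 (blk 28, set 4) → MISS  vc=[51]
6: 0xe1 (blk 28, set 4) → L1-HIT  vc=[51]
7: 0x158 (blk 43, set 3) → L1-HIT  vc=[51]
8: 0x60 (blk 12, set 4) → MISS  vc=[51, 28]
9: 0xa6 (blk 20, set 4) → MISS  vc=[51, 28, 12]
10: 0x61 (blk 12, set 4) → VC-HIT  vc=[51, 28, 20]
11: 0x65 (blk 12, set 4) → L1-HIT  vc=[51, 28, 20]
12: 0xa2 (blk 20, set 4) → VC-HIT  vc=[51, 28, 12]
13: 0x62 (blk 12, set 4) → VC-HIT  vc=[51, 28, 20]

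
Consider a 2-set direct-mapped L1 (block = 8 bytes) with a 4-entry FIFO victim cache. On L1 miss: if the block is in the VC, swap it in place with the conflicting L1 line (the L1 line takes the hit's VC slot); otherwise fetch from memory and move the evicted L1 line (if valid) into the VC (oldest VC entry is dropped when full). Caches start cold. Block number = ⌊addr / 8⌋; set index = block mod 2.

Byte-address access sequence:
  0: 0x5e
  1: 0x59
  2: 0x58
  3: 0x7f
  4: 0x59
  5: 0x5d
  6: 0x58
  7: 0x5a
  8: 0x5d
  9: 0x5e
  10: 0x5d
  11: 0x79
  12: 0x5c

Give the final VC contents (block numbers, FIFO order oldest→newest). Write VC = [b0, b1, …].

VC = [15]

#0 0x5e→b11/s1 MISS; vc=[]
#1 0x59→b11/s1 L1-HIT; vc=[]
#2 0x58→b11/s1 L1-HIT; vc=[]
#3 0x7f→b15/s1 MISS; vc=[11]
#4 0x59→b11/s1 VC-HIT; vc=[15]
#5 0x5d→b11/s1 L1-HIT; vc=[15]
#6 0x58→b11/s1 L1-HIT; vc=[15]
#7 0x5a→b11/s1 L1-HIT; vc=[15]
#8 0x5d→b11/s1 L1-HIT; vc=[15]
#9 0x5e→b11/s1 L1-HIT; vc=[15]
#10 0x5d→b11/s1 L1-HIT; vc=[15]
#11 0x79→b15/s1 VC-HIT; vc=[11]
#12 0x5c→b11/s1 VC-HIT; vc=[15]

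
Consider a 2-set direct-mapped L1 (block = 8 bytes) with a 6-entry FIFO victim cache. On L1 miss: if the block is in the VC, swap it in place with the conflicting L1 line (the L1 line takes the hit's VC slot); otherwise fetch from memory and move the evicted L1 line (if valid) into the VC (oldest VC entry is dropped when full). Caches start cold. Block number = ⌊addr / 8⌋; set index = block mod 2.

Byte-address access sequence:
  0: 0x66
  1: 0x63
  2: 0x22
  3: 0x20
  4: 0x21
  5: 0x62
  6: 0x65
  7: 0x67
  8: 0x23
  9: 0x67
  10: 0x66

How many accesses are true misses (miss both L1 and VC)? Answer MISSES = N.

MISSES = 2

#0 0x66→b12/s0 MISS; vc=[]
#1 0x63→b12/s0 L1-HIT; vc=[]
#2 0x22→b4/s0 MISS; vc=[12]
#3 0x20→b4/s0 L1-HIT; vc=[12]
#4 0x21→b4/s0 L1-HIT; vc=[12]
#5 0x62→b12/s0 VC-HIT; vc=[4]
#6 0x65→b12/s0 L1-HIT; vc=[4]
#7 0x67→b12/s0 L1-HIT; vc=[4]
#8 0x23→b4/s0 VC-HIT; vc=[12]
#9 0x67→b12/s0 VC-HIT; vc=[4]
#10 0x66→b12/s0 L1-HIT; vc=[4]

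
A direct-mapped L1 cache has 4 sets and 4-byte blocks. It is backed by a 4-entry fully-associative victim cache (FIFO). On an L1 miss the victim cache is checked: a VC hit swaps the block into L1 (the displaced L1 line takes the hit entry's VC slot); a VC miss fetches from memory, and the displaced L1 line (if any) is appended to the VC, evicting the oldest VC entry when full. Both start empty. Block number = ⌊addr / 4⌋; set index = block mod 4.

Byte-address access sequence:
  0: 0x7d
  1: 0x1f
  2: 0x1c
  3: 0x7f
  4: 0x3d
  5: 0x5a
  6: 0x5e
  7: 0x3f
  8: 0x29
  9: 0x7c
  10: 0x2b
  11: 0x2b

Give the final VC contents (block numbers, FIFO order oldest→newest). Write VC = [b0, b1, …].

VC = [7, 15, 23, 22]

0: 0x7d (blk 31, set 3) → MISS  vc=[]
1: 0x1f (blk 7, set 3) → MISS  vc=[31]
2: 0x1c (blk 7, set 3) → L1-HIT  vc=[31]
3: 0x7f (blk 31, set 3) → VC-HIT  vc=[7]
4: 0x3d (blk 15, set 3) → MISS  vc=[7, 31]
5: 0x5a (blk 22, set 2) → MISS  vc=[7, 31]
6: 0x5e (blk 23, set 3) → MISS  vc=[7, 31, 15]
7: 0x3f (blk 15, set 3) → VC-HIT  vc=[7, 31, 23]
8: 0x29 (blk 10, set 2) → MISS  vc=[7, 31, 23, 22]
9: 0x7c (blk 31, set 3) → VC-HIT  vc=[7, 15, 23, 22]
10: 0x2b (blk 10, set 2) → L1-HIT  vc=[7, 15, 23, 22]
11: 0x2b (blk 10, set 2) → L1-HIT  vc=[7, 15, 23, 22]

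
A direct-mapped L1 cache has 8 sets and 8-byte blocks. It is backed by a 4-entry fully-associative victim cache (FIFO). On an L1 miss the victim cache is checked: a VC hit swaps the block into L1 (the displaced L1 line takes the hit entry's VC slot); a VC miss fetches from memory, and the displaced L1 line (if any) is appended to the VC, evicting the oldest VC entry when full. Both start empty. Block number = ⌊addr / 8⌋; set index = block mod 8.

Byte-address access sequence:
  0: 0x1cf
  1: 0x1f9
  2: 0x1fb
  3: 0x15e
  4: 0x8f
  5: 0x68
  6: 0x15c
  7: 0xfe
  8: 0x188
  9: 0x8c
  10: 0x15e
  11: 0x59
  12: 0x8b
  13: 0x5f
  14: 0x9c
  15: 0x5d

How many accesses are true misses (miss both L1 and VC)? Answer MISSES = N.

  [0] addr=0x1cf blk=57 s=1: MISS | VC []
  [1] addr=0x1f9 blk=63 s=7: MISS | VC []
  [2] addr=0x1fb blk=63 s=7: L1-HIT | VC []
  [3] addr=0x15e blk=43 s=3: MISS | VC []
  [4] addr=0x8f blk=17 s=1: MISS | VC [57]
  [5] addr=0x68 blk=13 s=5: MISS | VC [57]
  [6] addr=0x15c blk=43 s=3: L1-HIT | VC [57]
  [7] addr=0xfe blk=31 s=7: MISS | VC [57, 63]
  [8] addr=0x188 blk=49 s=1: MISS | VC [57, 63, 17]
  [9] addr=0x8c blk=17 s=1: VC-HIT | VC [57, 63, 49]
  [10] addr=0x15e blk=43 s=3: L1-HIT | VC [57, 63, 49]
  [11] addr=0x59 blk=11 s=3: MISS | VC [57, 63, 49, 43]
  [12] addr=0x8b blk=17 s=1: L1-HIT | VC [57, 63, 49, 43]
  [13] addr=0x5f blk=11 s=3: L1-HIT | VC [57, 63, 49, 43]
  [14] addr=0x9c blk=19 s=3: MISS | VC [63, 49, 43, 11]
  [15] addr=0x5d blk=11 s=3: VC-HIT | VC [63, 49, 43, 19]

MISSES = 9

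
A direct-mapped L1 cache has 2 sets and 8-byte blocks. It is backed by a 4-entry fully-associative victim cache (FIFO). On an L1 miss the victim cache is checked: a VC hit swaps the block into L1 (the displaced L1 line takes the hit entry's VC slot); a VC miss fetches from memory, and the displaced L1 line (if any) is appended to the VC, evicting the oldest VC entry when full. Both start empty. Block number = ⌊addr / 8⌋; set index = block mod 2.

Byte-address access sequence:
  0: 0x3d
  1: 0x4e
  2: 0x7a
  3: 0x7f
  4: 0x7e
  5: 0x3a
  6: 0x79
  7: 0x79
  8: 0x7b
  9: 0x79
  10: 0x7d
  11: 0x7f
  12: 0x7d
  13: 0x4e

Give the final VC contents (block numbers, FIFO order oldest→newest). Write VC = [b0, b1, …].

VC = [7, 15]

0: 0x3d (blk 7, set 1) → MISS  vc=[]
1: 0x4e (blk 9, set 1) → MISS  vc=[7]
2: 0x7a (blk 15, set 1) → MISS  vc=[7, 9]
3: 0x7f (blk 15, set 1) → L1-HIT  vc=[7, 9]
4: 0x7e (blk 15, set 1) → L1-HIT  vc=[7, 9]
5: 0x3a (blk 7, set 1) → VC-HIT  vc=[15, 9]
6: 0x79 (blk 15, set 1) → VC-HIT  vc=[7, 9]
7: 0x79 (blk 15, set 1) → L1-HIT  vc=[7, 9]
8: 0x7b (blk 15, set 1) → L1-HIT  vc=[7, 9]
9: 0x79 (blk 15, set 1) → L1-HIT  vc=[7, 9]
10: 0x7d (blk 15, set 1) → L1-HIT  vc=[7, 9]
11: 0x7f (blk 15, set 1) → L1-HIT  vc=[7, 9]
12: 0x7d (blk 15, set 1) → L1-HIT  vc=[7, 9]
13: 0x4e (blk 9, set 1) → VC-HIT  vc=[7, 15]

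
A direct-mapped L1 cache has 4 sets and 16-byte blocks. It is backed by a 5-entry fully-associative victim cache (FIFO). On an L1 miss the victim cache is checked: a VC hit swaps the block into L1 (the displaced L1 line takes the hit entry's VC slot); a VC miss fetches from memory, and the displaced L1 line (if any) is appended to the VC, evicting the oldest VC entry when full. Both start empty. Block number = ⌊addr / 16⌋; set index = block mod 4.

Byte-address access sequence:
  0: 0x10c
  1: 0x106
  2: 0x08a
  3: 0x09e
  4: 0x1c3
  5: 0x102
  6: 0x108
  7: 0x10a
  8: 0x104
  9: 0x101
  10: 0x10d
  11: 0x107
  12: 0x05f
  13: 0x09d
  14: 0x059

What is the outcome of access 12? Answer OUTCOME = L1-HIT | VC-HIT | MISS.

OUTCOME = MISS

#0 0x10c→b16/s0 MISS; vc=[]
#1 0x106→b16/s0 L1-HIT; vc=[]
#2 0x8a→b8/s0 MISS; vc=[16]
#3 0x9e→b9/s1 MISS; vc=[16]
#4 0x1c3→b28/s0 MISS; vc=[16,8]
#5 0x102→b16/s0 VC-HIT; vc=[28,8]
#6 0x108→b16/s0 L1-HIT; vc=[28,8]
#7 0x10a→b16/s0 L1-HIT; vc=[28,8]
#8 0x104→b16/s0 L1-HIT; vc=[28,8]
#9 0x101→b16/s0 L1-HIT; vc=[28,8]
#10 0x10d→b16/s0 L1-HIT; vc=[28,8]
#11 0x107→b16/s0 L1-HIT; vc=[28,8]
#12 0x5f→b5/s1 MISS; vc=[28,8,9]
#13 0x9d→b9/s1 VC-HIT; vc=[28,8,5]
#14 0x59→b5/s1 VC-HIT; vc=[28,8,9]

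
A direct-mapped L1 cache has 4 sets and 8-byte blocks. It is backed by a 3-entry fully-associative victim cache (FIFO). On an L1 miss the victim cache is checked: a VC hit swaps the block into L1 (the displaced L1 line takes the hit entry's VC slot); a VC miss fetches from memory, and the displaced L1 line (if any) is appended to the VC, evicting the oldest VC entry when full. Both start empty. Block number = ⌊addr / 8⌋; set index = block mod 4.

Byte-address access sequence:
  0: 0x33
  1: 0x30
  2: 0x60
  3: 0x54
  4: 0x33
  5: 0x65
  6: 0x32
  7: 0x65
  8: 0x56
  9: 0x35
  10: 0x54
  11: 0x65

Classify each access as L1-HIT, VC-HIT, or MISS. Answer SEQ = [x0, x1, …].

SEQ = [MISS, L1-HIT, MISS, MISS, VC-HIT, L1-HIT, L1-HIT, L1-HIT, VC-HIT, VC-HIT, VC-HIT, L1-HIT]

0: 0x33 (blk 6, set 2) → MISS  vc=[]
1: 0x30 (blk 6, set 2) → L1-HIT  vc=[]
2: 0x60 (blk 12, set 0) → MISS  vc=[]
3: 0x54 (blk 10, set 2) → MISS  vc=[6]
4: 0x33 (blk 6, set 2) → VC-HIT  vc=[10]
5: 0x65 (blk 12, set 0) → L1-HIT  vc=[10]
6: 0x32 (blk 6, set 2) → L1-HIT  vc=[10]
7: 0x65 (blk 12, set 0) → L1-HIT  vc=[10]
8: 0x56 (blk 10, set 2) → VC-HIT  vc=[6]
9: 0x35 (blk 6, set 2) → VC-HIT  vc=[10]
10: 0x54 (blk 10, set 2) → VC-HIT  vc=[6]
11: 0x65 (blk 12, set 0) → L1-HIT  vc=[6]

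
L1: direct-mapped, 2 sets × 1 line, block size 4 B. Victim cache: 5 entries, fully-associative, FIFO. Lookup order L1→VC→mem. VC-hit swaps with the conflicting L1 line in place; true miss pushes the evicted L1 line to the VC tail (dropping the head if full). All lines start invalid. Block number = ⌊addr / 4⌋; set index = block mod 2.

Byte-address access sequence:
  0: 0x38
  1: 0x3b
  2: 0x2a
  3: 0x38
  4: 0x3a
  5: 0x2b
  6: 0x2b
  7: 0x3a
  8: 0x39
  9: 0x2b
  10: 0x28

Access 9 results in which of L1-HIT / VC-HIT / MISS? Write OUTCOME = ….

OUTCOME = VC-HIT

#0 0x38→b14/s0 MISS; vc=[]
#1 0x3b→b14/s0 L1-HIT; vc=[]
#2 0x2a→b10/s0 MISS; vc=[14]
#3 0x38→b14/s0 VC-HIT; vc=[10]
#4 0x3a→b14/s0 L1-HIT; vc=[10]
#5 0x2b→b10/s0 VC-HIT; vc=[14]
#6 0x2b→b10/s0 L1-HIT; vc=[14]
#7 0x3a→b14/s0 VC-HIT; vc=[10]
#8 0x39→b14/s0 L1-HIT; vc=[10]
#9 0x2b→b10/s0 VC-HIT; vc=[14]
#10 0x28→b10/s0 L1-HIT; vc=[14]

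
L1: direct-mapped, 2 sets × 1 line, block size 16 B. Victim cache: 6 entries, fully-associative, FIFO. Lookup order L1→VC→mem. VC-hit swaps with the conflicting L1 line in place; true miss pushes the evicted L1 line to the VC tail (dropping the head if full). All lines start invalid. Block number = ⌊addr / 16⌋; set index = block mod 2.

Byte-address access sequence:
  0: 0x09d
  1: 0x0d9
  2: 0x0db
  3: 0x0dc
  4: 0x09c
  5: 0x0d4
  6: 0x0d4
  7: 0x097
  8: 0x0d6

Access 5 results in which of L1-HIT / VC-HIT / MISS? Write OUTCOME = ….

OUTCOME = VC-HIT

  [0] addr=0x9d blk=9 s=1: MISS | VC []
  [1] addr=0xd9 blk=13 s=1: MISS | VC [9]
  [2] addr=0xdb blk=13 s=1: L1-HIT | VC [9]
  [3] addr=0xdc blk=13 s=1: L1-HIT | VC [9]
  [4] addr=0x9c blk=9 s=1: VC-HIT | VC [13]
  [5] addr=0xd4 blk=13 s=1: VC-HIT | VC [9]
  [6] addr=0xd4 blk=13 s=1: L1-HIT | VC [9]
  [7] addr=0x97 blk=9 s=1: VC-HIT | VC [13]
  [8] addr=0xd6 blk=13 s=1: VC-HIT | VC [9]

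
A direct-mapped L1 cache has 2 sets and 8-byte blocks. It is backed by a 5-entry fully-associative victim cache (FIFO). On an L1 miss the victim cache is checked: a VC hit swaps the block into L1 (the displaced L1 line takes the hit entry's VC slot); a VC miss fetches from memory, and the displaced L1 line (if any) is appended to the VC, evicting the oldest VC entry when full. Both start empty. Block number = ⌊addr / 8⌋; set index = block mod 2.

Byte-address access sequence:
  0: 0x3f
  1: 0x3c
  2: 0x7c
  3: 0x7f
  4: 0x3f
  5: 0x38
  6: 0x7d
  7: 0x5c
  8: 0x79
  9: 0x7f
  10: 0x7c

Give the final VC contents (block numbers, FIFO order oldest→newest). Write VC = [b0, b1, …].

VC = [7, 11]

0: 0x3f (blk 7, set 1) → MISS  vc=[]
1: 0x3c (blk 7, set 1) → L1-HIT  vc=[]
2: 0x7c (blk 15, set 1) → MISS  vc=[7]
3: 0x7f (blk 15, set 1) → L1-HIT  vc=[7]
4: 0x3f (blk 7, set 1) → VC-HIT  vc=[15]
5: 0x38 (blk 7, set 1) → L1-HIT  vc=[15]
6: 0x7d (blk 15, set 1) → VC-HIT  vc=[7]
7: 0x5c (blk 11, set 1) → MISS  vc=[7, 15]
8: 0x79 (blk 15, set 1) → VC-HIT  vc=[7, 11]
9: 0x7f (blk 15, set 1) → L1-HIT  vc=[7, 11]
10: 0x7c (blk 15, set 1) → L1-HIT  vc=[7, 11]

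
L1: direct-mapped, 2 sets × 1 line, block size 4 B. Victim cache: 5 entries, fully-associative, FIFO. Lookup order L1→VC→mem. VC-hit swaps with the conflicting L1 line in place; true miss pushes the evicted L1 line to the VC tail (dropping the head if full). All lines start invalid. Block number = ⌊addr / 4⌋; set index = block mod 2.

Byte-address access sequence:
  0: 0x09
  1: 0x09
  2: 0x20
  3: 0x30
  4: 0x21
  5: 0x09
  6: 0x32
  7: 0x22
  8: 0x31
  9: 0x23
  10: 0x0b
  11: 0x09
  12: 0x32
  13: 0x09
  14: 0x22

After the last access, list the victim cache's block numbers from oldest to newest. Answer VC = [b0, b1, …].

VC = [12, 2]

  [0] addr=0x9 blk=2 s=0: MISS | VC []
  [1] addr=0x9 blk=2 s=0: L1-HIT | VC []
  [2] addr=0x20 blk=8 s=0: MISS | VC [2]
  [3] addr=0x30 blk=12 s=0: MISS | VC [2, 8]
  [4] addr=0x21 blk=8 s=0: VC-HIT | VC [2, 12]
  [5] addr=0x9 blk=2 s=0: VC-HIT | VC [8, 12]
  [6] addr=0x32 blk=12 s=0: VC-HIT | VC [8, 2]
  [7] addr=0x22 blk=8 s=0: VC-HIT | VC [12, 2]
  [8] addr=0x31 blk=12 s=0: VC-HIT | VC [8, 2]
  [9] addr=0x23 blk=8 s=0: VC-HIT | VC [12, 2]
  [10] addr=0xb blk=2 s=0: VC-HIT | VC [12, 8]
  [11] addr=0x9 blk=2 s=0: L1-HIT | VC [12, 8]
  [12] addr=0x32 blk=12 s=0: VC-HIT | VC [2, 8]
  [13] addr=0x9 blk=2 s=0: VC-HIT | VC [12, 8]
  [14] addr=0x22 blk=8 s=0: VC-HIT | VC [12, 2]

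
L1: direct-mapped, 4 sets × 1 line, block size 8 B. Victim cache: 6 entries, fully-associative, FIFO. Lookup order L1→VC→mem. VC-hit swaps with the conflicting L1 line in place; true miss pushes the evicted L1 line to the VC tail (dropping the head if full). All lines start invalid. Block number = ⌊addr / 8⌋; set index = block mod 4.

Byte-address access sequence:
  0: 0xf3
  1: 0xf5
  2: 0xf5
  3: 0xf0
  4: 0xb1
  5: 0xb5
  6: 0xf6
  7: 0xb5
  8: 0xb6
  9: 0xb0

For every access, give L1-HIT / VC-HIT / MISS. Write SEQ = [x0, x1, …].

SEQ = [MISS, L1-HIT, L1-HIT, L1-HIT, MISS, L1-HIT, VC-HIT, VC-HIT, L1-HIT, L1-HIT]

#0 0xf3→b30/s2 MISS; vc=[]
#1 0xf5→b30/s2 L1-HIT; vc=[]
#2 0xf5→b30/s2 L1-HIT; vc=[]
#3 0xf0→b30/s2 L1-HIT; vc=[]
#4 0xb1→b22/s2 MISS; vc=[30]
#5 0xb5→b22/s2 L1-HIT; vc=[30]
#6 0xf6→b30/s2 VC-HIT; vc=[22]
#7 0xb5→b22/s2 VC-HIT; vc=[30]
#8 0xb6→b22/s2 L1-HIT; vc=[30]
#9 0xb0→b22/s2 L1-HIT; vc=[30]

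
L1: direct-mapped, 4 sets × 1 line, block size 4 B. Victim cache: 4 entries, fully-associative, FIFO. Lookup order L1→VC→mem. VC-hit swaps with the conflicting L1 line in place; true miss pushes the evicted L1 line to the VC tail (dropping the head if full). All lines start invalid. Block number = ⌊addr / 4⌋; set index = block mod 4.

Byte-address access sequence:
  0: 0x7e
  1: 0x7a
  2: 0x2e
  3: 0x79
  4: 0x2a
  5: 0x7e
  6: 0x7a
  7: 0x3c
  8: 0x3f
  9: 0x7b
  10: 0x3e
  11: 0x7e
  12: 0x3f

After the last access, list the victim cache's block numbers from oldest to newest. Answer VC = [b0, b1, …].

0: 0x7e (blk 31, set 3) → MISS  vc=[]
1: 0x7a (blk 30, set 2) → MISS  vc=[]
2: 0x2e (blk 11, set 3) → MISS  vc=[31]
3: 0x79 (blk 30, set 2) → L1-HIT  vc=[31]
4: 0x2a (blk 10, set 2) → MISS  vc=[31, 30]
5: 0x7e (blk 31, set 3) → VC-HIT  vc=[11, 30]
6: 0x7a (blk 30, set 2) → VC-HIT  vc=[11, 10]
7: 0x3c (blk 15, set 3) → MISS  vc=[11, 10, 31]
8: 0x3f (blk 15, set 3) → L1-HIT  vc=[11, 10, 31]
9: 0x7b (blk 30, set 2) → L1-HIT  vc=[11, 10, 31]
10: 0x3e (blk 15, set 3) → L1-HIT  vc=[11, 10, 31]
11: 0x7e (blk 31, set 3) → VC-HIT  vc=[11, 10, 15]
12: 0x3f (blk 15, set 3) → VC-HIT  vc=[11, 10, 31]

VC = [11, 10, 31]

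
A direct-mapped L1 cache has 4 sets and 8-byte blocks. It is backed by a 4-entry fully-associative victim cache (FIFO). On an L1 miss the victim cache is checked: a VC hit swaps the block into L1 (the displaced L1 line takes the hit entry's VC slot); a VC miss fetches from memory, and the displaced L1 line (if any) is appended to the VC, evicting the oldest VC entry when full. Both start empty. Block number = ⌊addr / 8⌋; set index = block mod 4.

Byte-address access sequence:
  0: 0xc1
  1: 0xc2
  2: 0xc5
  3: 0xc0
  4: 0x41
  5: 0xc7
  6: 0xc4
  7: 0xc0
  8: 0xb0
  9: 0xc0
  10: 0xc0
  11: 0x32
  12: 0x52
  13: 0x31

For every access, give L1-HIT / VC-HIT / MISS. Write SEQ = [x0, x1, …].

0: 0xc1 (blk 24, set 0) → MISS  vc=[]
1: 0xc2 (blk 24, set 0) → L1-HIT  vc=[]
2: 0xc5 (blk 24, set 0) → L1-HIT  vc=[]
3: 0xc0 (blk 24, set 0) → L1-HIT  vc=[]
4: 0x41 (blk 8, set 0) → MISS  vc=[24]
5: 0xc7 (blk 24, set 0) → VC-HIT  vc=[8]
6: 0xc4 (blk 24, set 0) → L1-HIT  vc=[8]
7: 0xc0 (blk 24, set 0) → L1-HIT  vc=[8]
8: 0xb0 (blk 22, set 2) → MISS  vc=[8]
9: 0xc0 (blk 24, set 0) → L1-HIT  vc=[8]
10: 0xc0 (blk 24, set 0) → L1-HIT  vc=[8]
11: 0x32 (blk 6, set 2) → MISS  vc=[8, 22]
12: 0x52 (blk 10, set 2) → MISS  vc=[8, 22, 6]
13: 0x31 (blk 6, set 2) → VC-HIT  vc=[8, 22, 10]

SEQ = [MISS, L1-HIT, L1-HIT, L1-HIT, MISS, VC-HIT, L1-HIT, L1-HIT, MISS, L1-HIT, L1-HIT, MISS, MISS, VC-HIT]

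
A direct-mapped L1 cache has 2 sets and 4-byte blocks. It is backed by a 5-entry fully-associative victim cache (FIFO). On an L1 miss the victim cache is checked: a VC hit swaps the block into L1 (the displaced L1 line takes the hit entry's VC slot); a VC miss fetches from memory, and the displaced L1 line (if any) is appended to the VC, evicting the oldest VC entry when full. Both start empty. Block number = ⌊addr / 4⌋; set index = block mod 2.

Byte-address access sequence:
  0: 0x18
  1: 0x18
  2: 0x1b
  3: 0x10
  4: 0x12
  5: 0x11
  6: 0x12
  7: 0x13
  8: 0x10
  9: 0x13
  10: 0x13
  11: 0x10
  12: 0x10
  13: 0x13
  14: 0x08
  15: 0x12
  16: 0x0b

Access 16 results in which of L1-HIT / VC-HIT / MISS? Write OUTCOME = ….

0: 0x18 (blk 6, set 0) → MISS  vc=[]
1: 0x18 (blk 6, set 0) → L1-HIT  vc=[]
2: 0x1b (blk 6, set 0) → L1-HIT  vc=[]
3: 0x10 (blk 4, set 0) → MISS  vc=[6]
4: 0x12 (blk 4, set 0) → L1-HIT  vc=[6]
5: 0x11 (blk 4, set 0) → L1-HIT  vc=[6]
6: 0x12 (blk 4, set 0) → L1-HIT  vc=[6]
7: 0x13 (blk 4, set 0) → L1-HIT  vc=[6]
8: 0x10 (blk 4, set 0) → L1-HIT  vc=[6]
9: 0x13 (blk 4, set 0) → L1-HIT  vc=[6]
10: 0x13 (blk 4, set 0) → L1-HIT  vc=[6]
11: 0x10 (blk 4, set 0) → L1-HIT  vc=[6]
12: 0x10 (blk 4, set 0) → L1-HIT  vc=[6]
13: 0x13 (blk 4, set 0) → L1-HIT  vc=[6]
14: 0x8 (blk 2, set 0) → MISS  vc=[6, 4]
15: 0x12 (blk 4, set 0) → VC-HIT  vc=[6, 2]
16: 0xb (blk 2, set 0) → VC-HIT  vc=[6, 4]

OUTCOME = VC-HIT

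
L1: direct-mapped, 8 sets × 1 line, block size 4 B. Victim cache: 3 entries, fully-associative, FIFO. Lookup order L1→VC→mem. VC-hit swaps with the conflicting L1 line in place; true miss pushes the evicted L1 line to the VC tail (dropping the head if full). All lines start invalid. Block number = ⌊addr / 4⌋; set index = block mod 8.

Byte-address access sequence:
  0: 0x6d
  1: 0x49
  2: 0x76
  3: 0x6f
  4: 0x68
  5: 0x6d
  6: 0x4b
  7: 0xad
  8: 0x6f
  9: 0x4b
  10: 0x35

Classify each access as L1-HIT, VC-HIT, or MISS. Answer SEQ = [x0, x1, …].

SEQ = [MISS, MISS, MISS, L1-HIT, MISS, L1-HIT, VC-HIT, MISS, VC-HIT, L1-HIT, MISS]

#0 0x6d→b27/s3 MISS; vc=[]
#1 0x49→b18/s2 MISS; vc=[]
#2 0x76→b29/s5 MISS; vc=[]
#3 0x6f→b27/s3 L1-HIT; vc=[]
#4 0x68→b26/s2 MISS; vc=[18]
#5 0x6d→b27/s3 L1-HIT; vc=[18]
#6 0x4b→b18/s2 VC-HIT; vc=[26]
#7 0xad→b43/s3 MISS; vc=[26,27]
#8 0x6f→b27/s3 VC-HIT; vc=[26,43]
#9 0x4b→b18/s2 L1-HIT; vc=[26,43]
#10 0x35→b13/s5 MISS; vc=[26,43,29]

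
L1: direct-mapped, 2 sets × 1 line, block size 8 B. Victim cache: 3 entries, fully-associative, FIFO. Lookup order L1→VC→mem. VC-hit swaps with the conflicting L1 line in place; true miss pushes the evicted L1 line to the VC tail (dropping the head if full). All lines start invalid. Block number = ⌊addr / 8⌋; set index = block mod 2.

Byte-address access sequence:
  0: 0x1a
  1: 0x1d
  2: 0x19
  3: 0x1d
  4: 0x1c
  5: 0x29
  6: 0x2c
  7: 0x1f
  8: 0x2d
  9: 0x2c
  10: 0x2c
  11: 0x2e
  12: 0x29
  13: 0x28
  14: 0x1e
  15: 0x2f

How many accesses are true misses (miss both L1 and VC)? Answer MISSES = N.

MISSES = 2

  [0] addr=0x1a blk=3 s=1: MISS | VC []
  [1] addr=0x1d blk=3 s=1: L1-HIT | VC []
  [2] addr=0x19 blk=3 s=1: L1-HIT | VC []
  [3] addr=0x1d blk=3 s=1: L1-HIT | VC []
  [4] addr=0x1c blk=3 s=1: L1-HIT | VC []
  [5] addr=0x29 blk=5 s=1: MISS | VC [3]
  [6] addr=0x2c blk=5 s=1: L1-HIT | VC [3]
  [7] addr=0x1f blk=3 s=1: VC-HIT | VC [5]
  [8] addr=0x2d blk=5 s=1: VC-HIT | VC [3]
  [9] addr=0x2c blk=5 s=1: L1-HIT | VC [3]
  [10] addr=0x2c blk=5 s=1: L1-HIT | VC [3]
  [11] addr=0x2e blk=5 s=1: L1-HIT | VC [3]
  [12] addr=0x29 blk=5 s=1: L1-HIT | VC [3]
  [13] addr=0x28 blk=5 s=1: L1-HIT | VC [3]
  [14] addr=0x1e blk=3 s=1: VC-HIT | VC [5]
  [15] addr=0x2f blk=5 s=1: VC-HIT | VC [3]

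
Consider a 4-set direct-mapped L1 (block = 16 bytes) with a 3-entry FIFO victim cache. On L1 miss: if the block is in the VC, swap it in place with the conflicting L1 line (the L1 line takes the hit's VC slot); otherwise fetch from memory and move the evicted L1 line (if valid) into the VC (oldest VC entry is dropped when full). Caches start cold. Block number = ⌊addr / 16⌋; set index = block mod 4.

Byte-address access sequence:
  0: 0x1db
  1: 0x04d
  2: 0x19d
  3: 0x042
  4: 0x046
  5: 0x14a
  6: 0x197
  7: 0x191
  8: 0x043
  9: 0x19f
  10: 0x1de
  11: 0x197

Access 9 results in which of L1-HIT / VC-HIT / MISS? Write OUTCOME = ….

  [0] addr=0x1db blk=29 s=1: MISS | VC []
  [1] addr=0x4d blk=4 s=0: MISS | VC []
  [2] addr=0x19d blk=25 s=1: MISS | VC [29]
  [3] addr=0x42 blk=4 s=0: L1-HIT | VC [29]
  [4] addr=0x46 blk=4 s=0: L1-HIT | VC [29]
  [5] addr=0x14a blk=20 s=0: MISS | VC [29, 4]
  [6] addr=0x197 blk=25 s=1: L1-HIT | VC [29, 4]
  [7] addr=0x191 blk=25 s=1: L1-HIT | VC [29, 4]
  [8] addr=0x43 blk=4 s=0: VC-HIT | VC [29, 20]
  [9] addr=0x19f blk=25 s=1: L1-HIT | VC [29, 20]
  [10] addr=0x1de blk=29 s=1: VC-HIT | VC [25, 20]
  [11] addr=0x197 blk=25 s=1: VC-HIT | VC [29, 20]

OUTCOME = L1-HIT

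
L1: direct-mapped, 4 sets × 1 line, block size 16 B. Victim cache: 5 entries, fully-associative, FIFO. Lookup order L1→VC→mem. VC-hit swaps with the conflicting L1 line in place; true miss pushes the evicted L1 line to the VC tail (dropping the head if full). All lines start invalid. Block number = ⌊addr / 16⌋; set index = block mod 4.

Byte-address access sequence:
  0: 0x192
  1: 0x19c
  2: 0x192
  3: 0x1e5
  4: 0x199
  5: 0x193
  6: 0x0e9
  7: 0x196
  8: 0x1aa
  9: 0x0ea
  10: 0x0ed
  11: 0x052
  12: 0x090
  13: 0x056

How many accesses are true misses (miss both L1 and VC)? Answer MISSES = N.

MISSES = 6

#0 0x192→b25/s1 MISS; vc=[]
#1 0x19c→b25/s1 L1-HIT; vc=[]
#2 0x192→b25/s1 L1-HIT; vc=[]
#3 0x1e5→b30/s2 MISS; vc=[]
#4 0x199→b25/s1 L1-HIT; vc=[]
#5 0x193→b25/s1 L1-HIT; vc=[]
#6 0xe9→b14/s2 MISS; vc=[30]
#7 0x196→b25/s1 L1-HIT; vc=[30]
#8 0x1aa→b26/s2 MISS; vc=[30,14]
#9 0xea→b14/s2 VC-HIT; vc=[30,26]
#10 0xed→b14/s2 L1-HIT; vc=[30,26]
#11 0x52→b5/s1 MISS; vc=[30,26,25]
#12 0x90→b9/s1 MISS; vc=[30,26,25,5]
#13 0x56→b5/s1 VC-HIT; vc=[30,26,25,9]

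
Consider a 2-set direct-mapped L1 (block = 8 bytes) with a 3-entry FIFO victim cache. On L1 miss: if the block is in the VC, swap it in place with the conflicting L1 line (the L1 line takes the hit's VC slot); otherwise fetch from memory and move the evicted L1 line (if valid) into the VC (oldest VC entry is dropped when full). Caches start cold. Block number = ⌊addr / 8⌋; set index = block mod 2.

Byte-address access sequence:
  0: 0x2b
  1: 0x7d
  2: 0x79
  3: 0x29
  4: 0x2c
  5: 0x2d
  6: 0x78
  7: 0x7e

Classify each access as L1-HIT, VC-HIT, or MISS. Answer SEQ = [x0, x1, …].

0: 0x2b (blk 5, set 1) → MISS  vc=[]
1: 0x7d (blk 15, set 1) → MISS  vc=[5]
2: 0x79 (blk 15, set 1) → L1-HIT  vc=[5]
3: 0x29 (blk 5, set 1) → VC-HIT  vc=[15]
4: 0x2c (blk 5, set 1) → L1-HIT  vc=[15]
5: 0x2d (blk 5, set 1) → L1-HIT  vc=[15]
6: 0x78 (blk 15, set 1) → VC-HIT  vc=[5]
7: 0x7e (blk 15, set 1) → L1-HIT  vc=[5]

SEQ = [MISS, MISS, L1-HIT, VC-HIT, L1-HIT, L1-HIT, VC-HIT, L1-HIT]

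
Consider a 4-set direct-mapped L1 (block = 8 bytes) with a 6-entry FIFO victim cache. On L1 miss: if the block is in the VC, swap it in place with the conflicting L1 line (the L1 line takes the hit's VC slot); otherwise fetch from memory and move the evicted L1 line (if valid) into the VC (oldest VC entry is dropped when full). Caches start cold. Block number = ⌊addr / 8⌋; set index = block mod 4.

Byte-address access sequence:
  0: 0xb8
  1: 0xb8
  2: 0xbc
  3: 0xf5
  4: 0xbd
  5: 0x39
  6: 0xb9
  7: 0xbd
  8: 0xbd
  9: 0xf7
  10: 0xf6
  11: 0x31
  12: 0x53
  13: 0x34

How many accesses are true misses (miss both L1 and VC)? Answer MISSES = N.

MISSES = 5

0: 0xb8 (blk 23, set 3) → MISS  vc=[]
1: 0xb8 (blk 23, set 3) → L1-HIT  vc=[]
2: 0xbc (blk 23, set 3) → L1-HIT  vc=[]
3: 0xf5 (blk 30, set 2) → MISS  vc=[]
4: 0xbd (blk 23, set 3) → L1-HIT  vc=[]
5: 0x39 (blk 7, set 3) → MISS  vc=[23]
6: 0xb9 (blk 23, set 3) → VC-HIT  vc=[7]
7: 0xbd (blk 23, set 3) → L1-HIT  vc=[7]
8: 0xbd (blk 23, set 3) → L1-HIT  vc=[7]
9: 0xf7 (blk 30, set 2) → L1-HIT  vc=[7]
10: 0xf6 (blk 30, set 2) → L1-HIT  vc=[7]
11: 0x31 (blk 6, set 2) → MISS  vc=[7, 30]
12: 0x53 (blk 10, set 2) → MISS  vc=[7, 30, 6]
13: 0x34 (blk 6, set 2) → VC-HIT  vc=[7, 30, 10]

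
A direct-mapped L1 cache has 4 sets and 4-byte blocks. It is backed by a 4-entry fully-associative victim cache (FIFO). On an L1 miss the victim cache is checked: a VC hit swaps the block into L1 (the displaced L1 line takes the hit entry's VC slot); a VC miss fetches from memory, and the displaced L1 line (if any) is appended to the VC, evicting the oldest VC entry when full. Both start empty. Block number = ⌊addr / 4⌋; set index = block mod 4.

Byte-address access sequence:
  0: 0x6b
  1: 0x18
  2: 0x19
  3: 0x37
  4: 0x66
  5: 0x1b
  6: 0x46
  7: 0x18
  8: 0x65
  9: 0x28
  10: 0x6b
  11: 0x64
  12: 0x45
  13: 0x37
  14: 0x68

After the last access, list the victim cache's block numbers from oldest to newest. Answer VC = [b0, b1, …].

  [0] addr=0x6b blk=26 s=2: MISS | VC []
  [1] addr=0x18 blk=6 s=2: MISS | VC [26]
  [2] addr=0x19 blk=6 s=2: L1-HIT | VC [26]
  [3] addr=0x37 blk=13 s=1: MISS | VC [26]
  [4] addr=0x66 blk=25 s=1: MISS | VC [26, 13]
  [5] addr=0x1b blk=6 s=2: L1-HIT | VC [26, 13]
  [6] addr=0x46 blk=17 s=1: MISS | VC [26, 13, 25]
  [7] addr=0x18 blk=6 s=2: L1-HIT | VC [26, 13, 25]
  [8] addr=0x65 blk=25 s=1: VC-HIT | VC [26, 13, 17]
  [9] addr=0x28 blk=10 s=2: MISS | VC [26, 13, 17, 6]
  [10] addr=0x6b blk=26 s=2: VC-HIT | VC [10, 13, 17, 6]
  [11] addr=0x64 blk=25 s=1: L1-HIT | VC [10, 13, 17, 6]
  [12] addr=0x45 blk=17 s=1: VC-HIT | VC [10, 13, 25, 6]
  [13] addr=0x37 blk=13 s=1: VC-HIT | VC [10, 17, 25, 6]
  [14] addr=0x68 blk=26 s=2: L1-HIT | VC [10, 17, 25, 6]

VC = [10, 17, 25, 6]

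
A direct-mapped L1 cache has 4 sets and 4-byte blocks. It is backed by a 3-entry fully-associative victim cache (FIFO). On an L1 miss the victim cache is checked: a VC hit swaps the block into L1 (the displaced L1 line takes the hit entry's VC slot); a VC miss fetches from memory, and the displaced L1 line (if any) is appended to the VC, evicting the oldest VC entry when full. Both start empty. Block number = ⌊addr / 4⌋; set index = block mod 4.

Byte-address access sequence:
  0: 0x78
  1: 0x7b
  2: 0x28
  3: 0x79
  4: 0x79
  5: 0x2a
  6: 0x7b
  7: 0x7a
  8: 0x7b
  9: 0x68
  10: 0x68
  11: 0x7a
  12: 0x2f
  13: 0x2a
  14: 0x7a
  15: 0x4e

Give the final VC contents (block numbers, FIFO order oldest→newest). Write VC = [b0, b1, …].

VC = [10, 26, 11]

  [0] addr=0x78 blk=30 s=2: MISS | VC []
  [1] addr=0x7b blk=30 s=2: L1-HIT | VC []
  [2] addr=0x28 blk=10 s=2: MISS | VC [30]
  [3] addr=0x79 blk=30 s=2: VC-HIT | VC [10]
  [4] addr=0x79 blk=30 s=2: L1-HIT | VC [10]
  [5] addr=0x2a blk=10 s=2: VC-HIT | VC [30]
  [6] addr=0x7b blk=30 s=2: VC-HIT | VC [10]
  [7] addr=0x7a blk=30 s=2: L1-HIT | VC [10]
  [8] addr=0x7b blk=30 s=2: L1-HIT | VC [10]
  [9] addr=0x68 blk=26 s=2: MISS | VC [10, 30]
  [10] addr=0x68 blk=26 s=2: L1-HIT | VC [10, 30]
  [11] addr=0x7a blk=30 s=2: VC-HIT | VC [10, 26]
  [12] addr=0x2f blk=11 s=3: MISS | VC [10, 26]
  [13] addr=0x2a blk=10 s=2: VC-HIT | VC [30, 26]
  [14] addr=0x7a blk=30 s=2: VC-HIT | VC [10, 26]
  [15] addr=0x4e blk=19 s=3: MISS | VC [10, 26, 11]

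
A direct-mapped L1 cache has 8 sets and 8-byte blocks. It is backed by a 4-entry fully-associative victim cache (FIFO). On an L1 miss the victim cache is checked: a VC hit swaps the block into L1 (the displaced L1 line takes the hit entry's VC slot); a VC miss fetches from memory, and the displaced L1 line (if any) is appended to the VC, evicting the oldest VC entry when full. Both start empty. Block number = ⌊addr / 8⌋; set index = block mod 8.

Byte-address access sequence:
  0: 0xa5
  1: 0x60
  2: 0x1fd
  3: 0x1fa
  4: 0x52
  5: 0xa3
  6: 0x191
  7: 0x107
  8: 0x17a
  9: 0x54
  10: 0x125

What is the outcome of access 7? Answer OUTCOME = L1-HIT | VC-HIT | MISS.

0: 0xa5 (blk 20, set 4) → MISS  vc=[]
1: 0x60 (blk 12, set 4) → MISS  vc=[20]
2: 0x1fd (blk 63, set 7) → MISS  vc=[20]
3: 0x1fa (blk 63, set 7) → L1-HIT  vc=[20]
4: 0x52 (blk 10, set 2) → MISS  vc=[20]
5: 0xa3 (blk 20, set 4) → VC-HIT  vc=[12]
6: 0x191 (blk 50, set 2) → MISS  vc=[12, 10]
7: 0x107 (blk 32, set 0) → MISS  vc=[12, 10]
8: 0x17a (blk 47, set 7) → MISS  vc=[12, 10, 63]
9: 0x54 (blk 10, set 2) → VC-HIT  vc=[12, 50, 63]
10: 0x125 (blk 36, set 4) → MISS  vc=[12, 50, 63, 20]

OUTCOME = MISS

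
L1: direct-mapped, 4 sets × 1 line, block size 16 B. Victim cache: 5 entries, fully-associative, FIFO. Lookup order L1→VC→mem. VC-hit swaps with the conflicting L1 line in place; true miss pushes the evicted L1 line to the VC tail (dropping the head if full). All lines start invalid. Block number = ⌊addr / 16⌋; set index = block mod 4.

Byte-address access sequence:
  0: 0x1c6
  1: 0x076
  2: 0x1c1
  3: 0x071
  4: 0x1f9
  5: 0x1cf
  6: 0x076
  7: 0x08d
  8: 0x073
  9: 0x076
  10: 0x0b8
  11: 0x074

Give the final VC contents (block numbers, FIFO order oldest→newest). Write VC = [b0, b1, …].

VC = [31, 28, 11]

  [0] addr=0x1c6 blk=28 s=0: MISS | VC []
  [1] addr=0x76 blk=7 s=3: MISS | VC []
  [2] addr=0x1c1 blk=28 s=0: L1-HIT | VC []
  [3] addr=0x71 blk=7 s=3: L1-HIT | VC []
  [4] addr=0x1f9 blk=31 s=3: MISS | VC [7]
  [5] addr=0x1cf blk=28 s=0: L1-HIT | VC [7]
  [6] addr=0x76 blk=7 s=3: VC-HIT | VC [31]
  [7] addr=0x8d blk=8 s=0: MISS | VC [31, 28]
  [8] addr=0x73 blk=7 s=3: L1-HIT | VC [31, 28]
  [9] addr=0x76 blk=7 s=3: L1-HIT | VC [31, 28]
  [10] addr=0xb8 blk=11 s=3: MISS | VC [31, 28, 7]
  [11] addr=0x74 blk=7 s=3: VC-HIT | VC [31, 28, 11]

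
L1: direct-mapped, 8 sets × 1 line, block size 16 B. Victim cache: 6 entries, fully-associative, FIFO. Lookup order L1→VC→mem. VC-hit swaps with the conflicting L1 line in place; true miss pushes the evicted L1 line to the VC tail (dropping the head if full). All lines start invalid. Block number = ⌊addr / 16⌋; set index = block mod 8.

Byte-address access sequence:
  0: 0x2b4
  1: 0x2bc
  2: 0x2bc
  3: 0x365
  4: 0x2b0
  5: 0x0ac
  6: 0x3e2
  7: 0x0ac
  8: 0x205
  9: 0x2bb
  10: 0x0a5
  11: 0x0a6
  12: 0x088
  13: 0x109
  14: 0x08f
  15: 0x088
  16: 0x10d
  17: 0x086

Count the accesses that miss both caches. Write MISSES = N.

0: 0x2b4 (blk 43, set 3) → MISS  vc=[]
1: 0x2bc (blk 43, set 3) → L1-HIT  vc=[]
2: 0x2bc (blk 43, set 3) → L1-HIT  vc=[]
3: 0x365 (blk 54, set 6) → MISS  vc=[]
4: 0x2b0 (blk 43, set 3) → L1-HIT  vc=[]
5: 0xac (blk 10, set 2) → MISS  vc=[]
6: 0x3e2 (blk 62, set 6) → MISS  vc=[54]
7: 0xac (blk 10, set 2) → L1-HIT  vc=[54]
8: 0x205 (blk 32, set 0) → MISS  vc=[54]
9: 0x2bb (blk 43, set 3) → L1-HIT  vc=[54]
10: 0xa5 (blk 10, set 2) → L1-HIT  vc=[54]
11: 0xa6 (blk 10, set 2) → L1-HIT  vc=[54]
12: 0x88 (blk 8, set 0) → MISS  vc=[54, 32]
13: 0x109 (blk 16, set 0) → MISS  vc=[54, 32, 8]
14: 0x8f (blk 8, set 0) → VC-HIT  vc=[54, 32, 16]
15: 0x88 (blk 8, set 0) → L1-HIT  vc=[54, 32, 16]
16: 0x10d (blk 16, set 0) → VC-HIT  vc=[54, 32, 8]
17: 0x86 (blk 8, set 0) → VC-HIT  vc=[54, 32, 16]

MISSES = 7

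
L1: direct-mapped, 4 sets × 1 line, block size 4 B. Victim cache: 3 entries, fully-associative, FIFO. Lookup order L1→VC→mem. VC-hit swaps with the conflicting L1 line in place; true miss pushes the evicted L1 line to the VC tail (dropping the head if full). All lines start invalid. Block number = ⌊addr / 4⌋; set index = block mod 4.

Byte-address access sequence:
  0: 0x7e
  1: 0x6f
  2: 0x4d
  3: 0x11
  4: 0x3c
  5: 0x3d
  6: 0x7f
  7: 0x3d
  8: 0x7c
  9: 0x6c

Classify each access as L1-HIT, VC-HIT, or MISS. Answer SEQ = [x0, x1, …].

SEQ = [MISS, MISS, MISS, MISS, MISS, L1-HIT, VC-HIT, VC-HIT, VC-HIT, VC-HIT]

  [0] addr=0x7e blk=31 s=3: MISS | VC []
  [1] addr=0x6f blk=27 s=3: MISS | VC [31]
  [2] addr=0x4d blk=19 s=3: MISS | VC [31, 27]
  [3] addr=0x11 blk=4 s=0: MISS | VC [31, 27]
  [4] addr=0x3c blk=15 s=3: MISS | VC [31, 27, 19]
  [5] addr=0x3d blk=15 s=3: L1-HIT | VC [31, 27, 19]
  [6] addr=0x7f blk=31 s=3: VC-HIT | VC [15, 27, 19]
  [7] addr=0x3d blk=15 s=3: VC-HIT | VC [31, 27, 19]
  [8] addr=0x7c blk=31 s=3: VC-HIT | VC [15, 27, 19]
  [9] addr=0x6c blk=27 s=3: VC-HIT | VC [15, 31, 19]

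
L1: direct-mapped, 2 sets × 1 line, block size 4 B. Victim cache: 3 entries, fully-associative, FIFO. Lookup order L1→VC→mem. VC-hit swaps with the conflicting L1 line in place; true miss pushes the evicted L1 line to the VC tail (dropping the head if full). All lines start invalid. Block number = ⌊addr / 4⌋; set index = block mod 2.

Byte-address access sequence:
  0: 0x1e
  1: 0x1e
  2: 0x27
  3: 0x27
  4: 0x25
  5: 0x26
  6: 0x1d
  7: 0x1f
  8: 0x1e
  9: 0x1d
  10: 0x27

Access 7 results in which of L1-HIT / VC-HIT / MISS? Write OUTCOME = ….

#0 0x1e→b7/s1 MISS; vc=[]
#1 0x1e→b7/s1 L1-HIT; vc=[]
#2 0x27→b9/s1 MISS; vc=[7]
#3 0x27→b9/s1 L1-HIT; vc=[7]
#4 0x25→b9/s1 L1-HIT; vc=[7]
#5 0x26→b9/s1 L1-HIT; vc=[7]
#6 0x1d→b7/s1 VC-HIT; vc=[9]
#7 0x1f→b7/s1 L1-HIT; vc=[9]
#8 0x1e→b7/s1 L1-HIT; vc=[9]
#9 0x1d→b7/s1 L1-HIT; vc=[9]
#10 0x27→b9/s1 VC-HIT; vc=[7]

OUTCOME = L1-HIT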